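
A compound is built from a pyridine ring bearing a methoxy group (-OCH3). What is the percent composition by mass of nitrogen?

Atom tally by fragment:
  pyridine ring core → C:5 H:5 N:1
  (− 1 ring H displaced by substituents)
  + OCH3 → C:1 H:3 O:1
Element totals:
  C: 6
  H: 7
  N: 1
  O: 1
Molecular formula: C6H7NO.
Molar mass = 109.128 g/mol.
Mass from N: 1 × 14.007 = 14.007 g/mol.
%N = 14.007 / 109.128 × 100 = 12.84%.

12.84%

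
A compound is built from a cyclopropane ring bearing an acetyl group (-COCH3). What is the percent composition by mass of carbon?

71.39%

Atom tally by fragment:
  cyclopropane ring core → C:3 H:6
  (− 1 ring H displaced by substituents)
  + COCH3 → C:2 H:3 O:1
Element totals:
  C: 5
  H: 8
  O: 1
Molecular formula: C5H8O.
Molar mass = 84.118 g/mol.
Mass from C: 5 × 12.011 = 60.055 g/mol.
%C = 60.055 / 84.118 × 100 = 71.39%.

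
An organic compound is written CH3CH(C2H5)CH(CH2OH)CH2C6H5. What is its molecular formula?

Atom tally by fragment:
  CH3 → C:1 H:3
  CH(C2H5) → C:3 H:6
  CH(CH2OH) → C:2 H:4 O:1
  CH2C6H5 → C:7 H:7
Element totals:
  C: 13
  H: 20
  O: 1

C13H20O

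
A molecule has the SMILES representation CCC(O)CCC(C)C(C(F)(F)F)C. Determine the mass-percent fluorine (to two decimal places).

26.85%

Atom tally by fragment:
  CH3 → C:1 H:3
  CH2 → C:1 H:2
  CH(OH) → C:1 H:2 O:1
  CH2 → C:1 H:2
  CH2 → C:1 H:2
  CH(CH3) → C:2 H:4
  CH(CF3) → C:2 H:1 F:3
  CH3 → C:1 H:3
Element totals:
  C: 10
  H: 19
  F: 3
  O: 1
Molecular formula: C10H19F3O.
Molar mass = 212.255 g/mol.
Mass from F: 3 × 18.998 = 56.994 g/mol.
%F = 56.994 / 212.255 × 100 = 26.85%.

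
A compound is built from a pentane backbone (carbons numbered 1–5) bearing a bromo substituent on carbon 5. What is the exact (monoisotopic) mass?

Atom tally by fragment:
  CH3 → C:1 H:3
  CH2 → C:1 H:2
  CH2 → C:1 H:2
  CH2 → C:1 H:2
  CH2Br → C:1 H:2 Br:1
Element totals:
  C: 5
  H: 11
  Br: 1
Molecular formula: C5H11Br.
  M = 5(12.0) + 11(1.007825) + 78.918338
    = 60.000000 + 11.086075 + 78.918338 = 150.004413

150.0044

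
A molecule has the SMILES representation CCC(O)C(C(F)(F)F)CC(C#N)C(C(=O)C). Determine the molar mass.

251.25 g/mol

Atom tally by fragment:
  CH3 → C:1 H:3
  CH2 → C:1 H:2
  CH(OH) → C:1 H:2 O:1
  CH(CF3) → C:2 H:1 F:3
  CH2 → C:1 H:2
  CH(CN) → C:2 H:1 N:1
  CH2COCH3 → C:3 H:5 O:1
Element totals:
  C: 11
  H: 16
  F: 3
  N: 1
  O: 2
Molecular formula: C11H16F3NO2.
  M = 11(12.011) + 16(1.008) + 3(18.998) + 14.007 + 2(15.999)
    = 132.121 + 16.128 + 56.994 + 14.007 + 31.998 = 251.248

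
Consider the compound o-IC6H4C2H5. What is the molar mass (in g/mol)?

232.06 g/mol

Atom tally by fragment:
  benzene ring core → C:6 H:6
  (− 2 ring H displaced by substituents)
  + I → I:1
  + C2H5 → C:2 H:5
Element totals:
  C: 8
  H: 9
  I: 1
Molecular formula: C8H9I.
  M = 8(12.011) + 9(1.008) + 126.904
    = 96.088 + 9.072 + 126.904 = 232.064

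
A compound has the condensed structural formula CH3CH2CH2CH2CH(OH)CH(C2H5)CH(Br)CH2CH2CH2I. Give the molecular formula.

Atom tally by fragment:
  CH3 → C:1 H:3
  CH2 → C:1 H:2
  CH2 → C:1 H:2
  CH2 → C:1 H:2
  CH(OH) → C:1 H:2 O:1
  CH(C2H5) → C:3 H:6
  CH(Br) → C:1 H:1 Br:1
  CH2 → C:1 H:2
  CH2 → C:1 H:2
  CH2I → C:1 H:2 I:1
Element totals:
  C: 12
  H: 24
  Br: 1
  I: 1
  O: 1

C12H24BrIO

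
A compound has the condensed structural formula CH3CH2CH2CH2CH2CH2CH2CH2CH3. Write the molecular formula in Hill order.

C9H20

Atom tally by fragment:
  CH3 → C:1 H:3
  CH2 → C:1 H:2
  CH2 → C:1 H:2
  CH2 → C:1 H:2
  CH2 → C:1 H:2
  CH2 → C:1 H:2
  CH2 → C:1 H:2
  CH2 → C:1 H:2
  CH3 → C:1 H:3
Element totals:
  C: 9
  H: 20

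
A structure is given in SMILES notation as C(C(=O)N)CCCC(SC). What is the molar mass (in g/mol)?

161.26 g/mol

Atom tally by fragment:
  H2NOCCH2 → C:2 H:4 O:1 N:1
  CH2 → C:1 H:2
  CH2 → C:1 H:2
  CH2 → C:1 H:2
  CH2SCH3 → C:2 H:5 S:1
Element totals:
  C: 7
  H: 15
  N: 1
  O: 1
  S: 1
Molecular formula: C7H15NOS.
  M = 7(12.011) + 15(1.008) + 14.007 + 15.999 + 32.06
    = 84.077 + 15.120 + 14.007 + 15.999 + 32.060 = 161.263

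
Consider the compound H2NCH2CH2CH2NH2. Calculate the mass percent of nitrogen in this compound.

Atom tally by fragment:
  H2NCH2 → C:1 H:4 N:1
  CH2 → C:1 H:2
  CH2NH2 → C:1 H:4 N:1
Element totals:
  C: 3
  H: 10
  N: 2
Molecular formula: C3H10N2.
Molar mass = 74.127 g/mol.
Mass from N: 2 × 14.007 = 28.014 g/mol.
%N = 28.014 / 74.127 × 100 = 37.79%.

37.79%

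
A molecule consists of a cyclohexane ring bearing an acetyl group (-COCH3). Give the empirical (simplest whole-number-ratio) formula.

C8H14O

Atom tally by fragment:
  cyclohexane ring core → C:6 H:12
  (− 1 ring H displaced by substituents)
  + COCH3 → C:2 H:3 O:1
Element totals:
  C: 8
  H: 14
  O: 1
Molecular formula: C8H14O.
gcd of subscripts (8, 14, 1) = 1, so the empirical formula equals the molecular formula.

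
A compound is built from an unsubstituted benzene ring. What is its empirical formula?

Atom tally by fragment:
  benzene ring core → C:6 H:6
Element totals:
  C: 6
  H: 6
Molecular formula: C6H6.
gcd of subscripts = 6; dividing each by 6:
  C: 6/6 = 1
  H: 6/6 = 1

CH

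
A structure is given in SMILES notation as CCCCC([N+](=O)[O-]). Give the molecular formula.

Atom tally by fragment:
  CH3 → C:1 H:3
  CH2 → C:1 H:2
  CH2 → C:1 H:2
  CH2 → C:1 H:2
  CH2NO2 → C:1 H:2 N:1 O:2
Element totals:
  C: 5
  H: 11
  N: 1
  O: 2

C5H11NO2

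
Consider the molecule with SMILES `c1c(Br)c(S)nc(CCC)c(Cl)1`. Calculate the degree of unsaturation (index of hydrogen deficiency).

Atom tally by fragment:
  pyridine ring core → C:5 H:5 N:1
  (− 4 ring H displaced by substituents)
  + Br → Br:1
  + SH → S:1 H:1
  + CH2CH2CH3 → C:3 H:7
  + Cl → Cl:1
Element totals:
  C: 8
  H: 9
  Br: 1
  Cl: 1
  N: 1
  S: 1
Molecular formula: C8H9BrClNS.
DoU = (2C + 2 + N − H − X) / 2 = (2·8 + 2 + 1 − 9 − 2) / 2 = 4.

4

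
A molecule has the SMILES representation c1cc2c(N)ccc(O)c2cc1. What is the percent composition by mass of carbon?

Atom tally by fragment:
  naphthalene ring system core → C:10 H:8
  (− 2 ring H displaced by substituents)
  + NH2 → N:1 H:2
  + OH → O:1 H:1
Element totals:
  C: 10
  H: 9
  N: 1
  O: 1
Molecular formula: C10H9NO.
Molar mass = 159.188 g/mol.
Mass from C: 10 × 12.011 = 120.110 g/mol.
%C = 120.110 / 159.188 × 100 = 75.45%.

75.45%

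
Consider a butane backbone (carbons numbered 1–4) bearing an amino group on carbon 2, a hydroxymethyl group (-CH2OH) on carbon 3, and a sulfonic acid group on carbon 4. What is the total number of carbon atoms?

Atom tally by fragment:
  CH3 → C:1 H:3
  CH(NH2) → C:1 H:3 N:1
  CH(CH2OH) → C:2 H:4 O:1
  CH2SO3H → C:1 H:3 S:1 O:3
Element totals:
  C: 5
  H: 13
  N: 1
  O: 4
  S: 1

5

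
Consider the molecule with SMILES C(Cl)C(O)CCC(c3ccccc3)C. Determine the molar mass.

212.72 g/mol

Atom tally by fragment:
  ClCH2 → C:1 H:2 Cl:1
  CH(OH) → C:1 H:2 O:1
  CH2 → C:1 H:2
  CH2 → C:1 H:2
  CH(C6H5) → C:7 H:6
  CH3 → C:1 H:3
Element totals:
  C: 12
  H: 17
  Cl: 1
  O: 1
Molecular formula: C12H17ClO.
  M = 12(12.011) + 17(1.008) + 35.45 + 15.999
    = 144.132 + 17.136 + 35.450 + 15.999 = 212.717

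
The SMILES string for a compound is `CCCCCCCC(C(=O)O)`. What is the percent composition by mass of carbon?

68.31%

Atom tally by fragment:
  CH3 → C:1 H:3
  CH2 → C:1 H:2
  CH2 → C:1 H:2
  CH2 → C:1 H:2
  CH2 → C:1 H:2
  CH2 → C:1 H:2
  CH2 → C:1 H:2
  CH2COOH → C:2 H:3 O:2
Element totals:
  C: 9
  H: 18
  O: 2
Molecular formula: C9H18O2.
Molar mass = 158.241 g/mol.
Mass from C: 9 × 12.011 = 108.099 g/mol.
%C = 108.099 / 158.241 × 100 = 68.31%.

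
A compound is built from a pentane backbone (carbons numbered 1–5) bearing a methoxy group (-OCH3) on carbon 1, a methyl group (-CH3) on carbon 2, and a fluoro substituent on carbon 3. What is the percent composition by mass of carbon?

62.65%

Atom tally by fragment:
  CH3OCH2 → C:2 H:5 O:1
  CH(CH3) → C:2 H:4
  CH(F) → C:1 H:1 F:1
  CH2 → C:1 H:2
  CH3 → C:1 H:3
Element totals:
  C: 7
  H: 15
  F: 1
  O: 1
Molecular formula: C7H15FO.
Molar mass = 134.194 g/mol.
Mass from C: 7 × 12.011 = 84.077 g/mol.
%C = 84.077 / 134.194 × 100 = 62.65%.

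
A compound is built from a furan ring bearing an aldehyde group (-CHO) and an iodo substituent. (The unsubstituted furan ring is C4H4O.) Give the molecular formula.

C5H3IO2

Atom tally by fragment:
  furan ring core → C:4 H:4 O:1
  (− 2 ring H displaced by substituents)
  + CHO → C:1 H:1 O:1
  + I → I:1
Element totals:
  C: 5
  H: 3
  I: 1
  O: 2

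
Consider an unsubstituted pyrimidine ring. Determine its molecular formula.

C4H4N2

Atom tally by fragment:
  pyrimidine ring core → C:4 H:4 N:2
Element totals:
  C: 4
  H: 4
  N: 2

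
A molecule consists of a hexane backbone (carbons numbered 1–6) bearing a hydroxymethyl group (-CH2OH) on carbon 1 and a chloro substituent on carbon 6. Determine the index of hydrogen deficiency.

0

Atom tally by fragment:
  HOCH2CH2 → C:2 H:5 O:1
  CH2 → C:1 H:2
  CH2 → C:1 H:2
  CH2 → C:1 H:2
  CH2 → C:1 H:2
  CH2Cl → C:1 H:2 Cl:1
Element totals:
  C: 7
  H: 15
  Cl: 1
  O: 1
Molecular formula: C7H15ClO.
DoU = (2C + 2 + N − H − X) / 2 = (2·7 + 2 + 0 − 15 − 1) / 2 = 0.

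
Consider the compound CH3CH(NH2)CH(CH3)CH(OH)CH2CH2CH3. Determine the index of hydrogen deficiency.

0

Atom tally by fragment:
  CH3 → C:1 H:3
  CH(NH2) → C:1 H:3 N:1
  CH(CH3) → C:2 H:4
  CH(OH) → C:1 H:2 O:1
  CH2 → C:1 H:2
  CH2 → C:1 H:2
  CH3 → C:1 H:3
Element totals:
  C: 8
  H: 19
  N: 1
  O: 1
Molecular formula: C8H19NO.
DoU = (2C + 2 + N − H − X) / 2 = (2·8 + 2 + 1 − 19 − 0) / 2 = 0.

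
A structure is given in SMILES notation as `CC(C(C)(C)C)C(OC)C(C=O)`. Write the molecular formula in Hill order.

C10H20O2

Atom tally by fragment:
  CH3 → C:1 H:3
  CH(C(CH3)3) → C:5 H:10
  CH(OCH3) → C:2 H:4 O:1
  CH2CHO → C:2 H:3 O:1
Element totals:
  C: 10
  H: 20
  O: 2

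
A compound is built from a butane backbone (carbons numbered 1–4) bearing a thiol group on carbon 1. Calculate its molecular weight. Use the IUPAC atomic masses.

Atom tally by fragment:
  HSCH2 → C:1 H:3 S:1
  CH2 → C:1 H:2
  CH2 → C:1 H:2
  CH3 → C:1 H:3
Element totals:
  C: 4
  H: 10
  S: 1
Molecular formula: C4H10S.
  M = 4(12.011) + 10(1.008) + 32.06
    = 48.044 + 10.080 + 32.060 = 90.184

90.18 g/mol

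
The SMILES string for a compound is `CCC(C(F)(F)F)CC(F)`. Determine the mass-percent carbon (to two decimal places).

45.57%

Atom tally by fragment:
  CH3 → C:1 H:3
  CH2 → C:1 H:2
  CH(CF3) → C:2 H:1 F:3
  CH2 → C:1 H:2
  CH2F → C:1 H:2 F:1
Element totals:
  C: 6
  H: 10
  F: 4
Molecular formula: C6H10F4.
Molar mass = 158.138 g/mol.
Mass from C: 6 × 12.011 = 72.066 g/mol.
%C = 72.066 / 158.138 × 100 = 45.57%.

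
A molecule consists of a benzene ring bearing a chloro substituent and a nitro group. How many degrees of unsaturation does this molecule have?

5

Atom tally by fragment:
  benzene ring core → C:6 H:6
  (− 2 ring H displaced by substituents)
  + Cl → Cl:1
  + NO2 → N:1 O:2
Element totals:
  C: 6
  H: 4
  Cl: 1
  N: 1
  O: 2
Molecular formula: C6H4ClNO2.
DoU = (2C + 2 + N − H − X) / 2 = (2·6 + 2 + 1 − 4 − 1) / 2 = 5.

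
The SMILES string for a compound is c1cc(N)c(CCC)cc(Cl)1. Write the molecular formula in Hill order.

C9H12ClN

Atom tally by fragment:
  benzene ring core → C:6 H:6
  (− 3 ring H displaced by substituents)
  + NH2 → N:1 H:2
  + CH2CH2CH3 → C:3 H:7
  + Cl → Cl:1
Element totals:
  C: 9
  H: 12
  Cl: 1
  N: 1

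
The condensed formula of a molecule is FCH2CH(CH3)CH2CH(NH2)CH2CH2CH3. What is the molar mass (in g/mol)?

Atom tally by fragment:
  FCH2 → C:1 H:2 F:1
  CH(CH3) → C:2 H:4
  CH2 → C:1 H:2
  CH(NH2) → C:1 H:3 N:1
  CH2 → C:1 H:2
  CH2 → C:1 H:2
  CH3 → C:1 H:3
Element totals:
  C: 8
  H: 18
  F: 1
  N: 1
Molecular formula: C8H18FN.
  M = 8(12.011) + 18(1.008) + 18.998 + 14.007
    = 96.088 + 18.144 + 18.998 + 14.007 = 147.237

147.24 g/mol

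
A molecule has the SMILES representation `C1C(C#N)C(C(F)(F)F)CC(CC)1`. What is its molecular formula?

Atom tally by fragment:
  cyclopentane ring core → C:5 H:10
  (− 3 ring H displaced by substituents)
  + CN → C:1 N:1
  + CF3 → C:1 F:3
  + C2H5 → C:2 H:5
Element totals:
  C: 9
  H: 12
  F: 3
  N: 1

C9H12F3N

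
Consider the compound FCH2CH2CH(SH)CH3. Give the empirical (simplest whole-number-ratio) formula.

C4H9FS

Atom tally by fragment:
  FCH2 → C:1 H:2 F:1
  CH2 → C:1 H:2
  CH(SH) → C:1 H:2 S:1
  CH3 → C:1 H:3
Element totals:
  C: 4
  H: 9
  F: 1
  S: 1
Molecular formula: C4H9FS.
gcd of subscripts (4, 1, 9, 1) = 1, so the empirical formula equals the molecular formula.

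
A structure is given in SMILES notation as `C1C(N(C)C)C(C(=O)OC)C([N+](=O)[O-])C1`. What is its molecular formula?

C9H16N2O4

Atom tally by fragment:
  cyclopentane ring core → C:5 H:10
  (− 3 ring H displaced by substituents)
  + N(CH3)2 → N:1 C:2 H:6
  + COOCH3 → C:2 H:3 O:2
  + NO2 → N:1 O:2
Element totals:
  C: 9
  H: 16
  N: 2
  O: 4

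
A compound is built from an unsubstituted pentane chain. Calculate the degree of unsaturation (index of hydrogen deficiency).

0

Atom tally by fragment:
  CH3 → C:1 H:3
  CH2 → C:1 H:2
  CH2 → C:1 H:2
  CH2 → C:1 H:2
  CH3 → C:1 H:3
Element totals:
  C: 5
  H: 12
Molecular formula: C5H12.
DoU = (2C + 2 + N − H − X) / 2 = (2·5 + 2 + 0 − 12 − 0) / 2 = 0.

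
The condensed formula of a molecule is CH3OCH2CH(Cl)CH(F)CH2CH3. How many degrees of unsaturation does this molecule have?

Element totals:
  C: 6
  H: 12
  Cl: 1
  F: 1
  O: 1
Molecular formula: C6H12ClFO.
DoU = (2C + 2 + N − H − X) / 2 = (2·6 + 2 + 0 − 12 − 2) / 2 = 0.

0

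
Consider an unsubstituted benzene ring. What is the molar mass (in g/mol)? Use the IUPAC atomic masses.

Atom tally by fragment:
  benzene ring core → C:6 H:6
Element totals:
  C: 6
  H: 6
Molecular formula: C6H6.
  M = 6(12.011) + 6(1.008)
    = 72.066 + 6.048 = 78.114

78.11 g/mol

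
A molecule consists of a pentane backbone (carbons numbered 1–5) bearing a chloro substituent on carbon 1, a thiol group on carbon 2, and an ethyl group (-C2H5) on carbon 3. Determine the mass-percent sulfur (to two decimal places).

Atom tally by fragment:
  ClCH2 → C:1 H:2 Cl:1
  CH(SH) → C:1 H:2 S:1
  CH(C2H5) → C:3 H:6
  CH2 → C:1 H:2
  CH3 → C:1 H:3
Element totals:
  C: 7
  H: 15
  Cl: 1
  S: 1
Molecular formula: C7H15ClS.
Molar mass = 166.707 g/mol.
Mass from S: 1 × 32.06 = 32.060 g/mol.
%S = 32.060 / 166.707 × 100 = 19.23%.

19.23%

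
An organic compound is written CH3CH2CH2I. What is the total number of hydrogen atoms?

7

Atom tally by fragment:
  CH3 → C:1 H:3
  CH2 → C:1 H:2
  CH2I → C:1 H:2 I:1
Element totals:
  C: 3
  H: 7
  I: 1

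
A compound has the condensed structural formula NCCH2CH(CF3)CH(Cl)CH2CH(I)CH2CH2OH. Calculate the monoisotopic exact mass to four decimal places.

Atom tally by fragment:
  NCCH2 → C:2 H:2 N:1
  CH(CF3) → C:2 H:1 F:3
  CH(Cl) → C:1 H:1 Cl:1
  CH2 → C:1 H:2
  CH(I) → C:1 H:1 I:1
  CH2CH2OH → C:2 H:5 O:1
Element totals:
  C: 9
  H: 12
  Cl: 1
  F: 3
  I: 1
  N: 1
  O: 1
Molecular formula: C9H12ClF3INO.
  M = 9(12.0) + 12(1.007825) + 34.968853 + 3(18.998403) + 126.904472 + 14.003074 + 15.994915
    = 108.000000 + 12.093900 + 34.968853 + 56.995209 + 126.904472 + 14.003074 + 15.994915 = 368.960423

368.9604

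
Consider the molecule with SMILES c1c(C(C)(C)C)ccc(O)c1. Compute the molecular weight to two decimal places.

150.22 g/mol

Atom tally by fragment:
  benzene ring core → C:6 H:6
  (− 2 ring H displaced by substituents)
  + C(CH3)3 → C:4 H:9
  + OH → O:1 H:1
Element totals:
  C: 10
  H: 14
  O: 1
Molecular formula: C10H14O.
  M = 10(12.011) + 14(1.008) + 15.999
    = 120.110 + 14.112 + 15.999 = 150.221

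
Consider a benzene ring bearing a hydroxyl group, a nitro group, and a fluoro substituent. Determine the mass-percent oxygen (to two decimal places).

Atom tally by fragment:
  benzene ring core → C:6 H:6
  (− 3 ring H displaced by substituents)
  + OH → O:1 H:1
  + NO2 → N:1 O:2
  + F → F:1
Element totals:
  C: 6
  H: 4
  F: 1
  N: 1
  O: 3
Molecular formula: C6H4FNO3.
Molar mass = 157.100 g/mol.
Mass from O: 3 × 15.999 = 47.997 g/mol.
%O = 47.997 / 157.100 × 100 = 30.55%.

30.55%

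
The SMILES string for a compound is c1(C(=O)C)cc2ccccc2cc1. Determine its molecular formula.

Atom tally by fragment:
  naphthalene ring system core → C:10 H:8
  (− 1 ring H displaced by substituents)
  + COCH3 → C:2 H:3 O:1
Element totals:
  C: 12
  H: 10
  O: 1

C12H10O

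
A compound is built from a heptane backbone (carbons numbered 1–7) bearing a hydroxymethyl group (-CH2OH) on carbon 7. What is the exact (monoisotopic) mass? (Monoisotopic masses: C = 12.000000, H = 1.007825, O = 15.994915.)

Atom tally by fragment:
  CH3 → C:1 H:3
  CH2 → C:1 H:2
  CH2 → C:1 H:2
  CH2 → C:1 H:2
  CH2 → C:1 H:2
  CH2 → C:1 H:2
  CH2CH2OH → C:2 H:5 O:1
Element totals:
  C: 8
  H: 18
  O: 1
Molecular formula: C8H18O.
  M = 8(12.0) + 18(1.007825) + 15.994915
    = 96.000000 + 18.140850 + 15.994915 = 130.135765

130.1358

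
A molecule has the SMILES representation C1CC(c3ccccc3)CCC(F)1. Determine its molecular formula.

Atom tally by fragment:
  cyclohexane ring core → C:6 H:12
  (− 2 ring H displaced by substituents)
  + C6H5 → C:6 H:5
  + F → F:1
Element totals:
  C: 12
  H: 15
  F: 1

C12H15F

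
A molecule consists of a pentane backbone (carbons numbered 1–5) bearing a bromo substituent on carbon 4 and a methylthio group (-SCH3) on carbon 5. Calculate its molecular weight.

197.13 g/mol

Atom tally by fragment:
  CH3 → C:1 H:3
  CH2 → C:1 H:2
  CH2 → C:1 H:2
  CH(Br) → C:1 H:1 Br:1
  CH2SCH3 → C:2 H:5 S:1
Element totals:
  C: 6
  H: 13
  Br: 1
  S: 1
Molecular formula: C6H13BrS.
  M = 6(12.011) + 13(1.008) + 79.904 + 32.06
    = 72.066 + 13.104 + 79.904 + 32.060 = 197.134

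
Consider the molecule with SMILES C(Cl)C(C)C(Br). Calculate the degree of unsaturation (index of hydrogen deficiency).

0

Atom tally by fragment:
  ClCH2 → C:1 H:2 Cl:1
  CH(CH3) → C:2 H:4
  CH2Br → C:1 H:2 Br:1
Element totals:
  C: 4
  H: 8
  Br: 1
  Cl: 1
Molecular formula: C4H8BrCl.
DoU = (2C + 2 + N − H − X) / 2 = (2·4 + 2 + 0 − 8 − 2) / 2 = 0.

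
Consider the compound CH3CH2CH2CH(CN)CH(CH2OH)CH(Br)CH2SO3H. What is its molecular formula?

C9H16BrNO4S

Element totals:
  C: 9
  H: 16
  Br: 1
  N: 1
  O: 4
  S: 1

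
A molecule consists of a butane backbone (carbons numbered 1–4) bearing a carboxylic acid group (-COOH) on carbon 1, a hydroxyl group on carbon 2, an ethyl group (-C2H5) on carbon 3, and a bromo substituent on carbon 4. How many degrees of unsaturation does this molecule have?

Atom tally by fragment:
  HOOCCH2 → C:2 H:3 O:2
  CH(OH) → C:1 H:2 O:1
  CH(C2H5) → C:3 H:6
  CH2Br → C:1 H:2 Br:1
Element totals:
  C: 7
  H: 13
  Br: 1
  O: 3
Molecular formula: C7H13BrO3.
DoU = (2C + 2 + N − H − X) / 2 = (2·7 + 2 + 0 − 13 − 1) / 2 = 1.

1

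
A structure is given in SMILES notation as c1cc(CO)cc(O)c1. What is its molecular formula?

C7H8O2

Atom tally by fragment:
  benzene ring core → C:6 H:6
  (− 2 ring H displaced by substituents)
  + CH2OH → C:1 H:3 O:1
  + OH → O:1 H:1
Element totals:
  C: 7
  H: 8
  O: 2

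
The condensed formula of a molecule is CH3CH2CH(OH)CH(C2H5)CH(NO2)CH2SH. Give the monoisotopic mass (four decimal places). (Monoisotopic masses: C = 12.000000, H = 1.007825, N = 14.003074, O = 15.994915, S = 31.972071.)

Atom tally by fragment:
  CH3 → C:1 H:3
  CH2 → C:1 H:2
  CH(OH) → C:1 H:2 O:1
  CH(C2H5) → C:3 H:6
  CH(NO2) → C:1 H:1 N:1 O:2
  CH2SH → C:1 H:3 S:1
Element totals:
  C: 8
  H: 17
  N: 1
  O: 3
  S: 1
Molecular formula: C8H17NO3S.
  M = 8(12.0) + 17(1.007825) + 14.003074 + 3(15.994915) + 31.972071
    = 96.000000 + 17.133025 + 14.003074 + 47.984745 + 31.972071 = 207.092915

207.0929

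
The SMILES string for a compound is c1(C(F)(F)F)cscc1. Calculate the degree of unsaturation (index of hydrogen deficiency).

Atom tally by fragment:
  thiophene ring core → C:4 H:4 S:1
  (− 1 ring H displaced by substituents)
  + CF3 → C:1 F:3
Element totals:
  C: 5
  H: 3
  F: 3
  S: 1
Molecular formula: C5H3F3S.
DoU = (2C + 2 + N − H − X) / 2 = (2·5 + 2 + 0 − 3 − 3) / 2 = 3.

3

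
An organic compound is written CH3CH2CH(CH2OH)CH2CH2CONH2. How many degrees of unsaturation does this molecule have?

Element totals:
  C: 7
  H: 15
  N: 1
  O: 2
Molecular formula: C7H15NO2.
DoU = (2C + 2 + N − H − X) / 2 = (2·7 + 2 + 1 − 15 − 0) / 2 = 1.

1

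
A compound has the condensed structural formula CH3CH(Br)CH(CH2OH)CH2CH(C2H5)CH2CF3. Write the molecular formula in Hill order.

C10H18BrF3O

Atom tally by fragment:
  CH3 → C:1 H:3
  CH(Br) → C:1 H:1 Br:1
  CH(CH2OH) → C:2 H:4 O:1
  CH2 → C:1 H:2
  CH(C2H5) → C:3 H:6
  CH2CF3 → C:2 H:2 F:3
Element totals:
  C: 10
  H: 18
  Br: 1
  F: 3
  O: 1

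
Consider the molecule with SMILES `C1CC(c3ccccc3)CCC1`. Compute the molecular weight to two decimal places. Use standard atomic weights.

160.26 g/mol

Atom tally by fragment:
  cyclohexane ring core → C:6 H:12
  (− 1 ring H displaced by substituents)
  + C6H5 → C:6 H:5
Element totals:
  C: 12
  H: 16
Molecular formula: C12H16.
  M = 12(12.011) + 16(1.008)
    = 144.132 + 16.128 = 160.260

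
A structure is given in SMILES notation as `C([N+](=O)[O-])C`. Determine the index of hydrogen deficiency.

1

Atom tally by fragment:
  O2NCH2 → C:1 H:2 N:1 O:2
  CH3 → C:1 H:3
Element totals:
  C: 2
  H: 5
  N: 1
  O: 2
Molecular formula: C2H5NO2.
DoU = (2C + 2 + N − H − X) / 2 = (2·2 + 2 + 1 − 5 − 0) / 2 = 1.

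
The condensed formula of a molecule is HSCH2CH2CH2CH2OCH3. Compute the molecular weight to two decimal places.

Atom tally by fragment:
  HSCH2 → C:1 H:3 S:1
  CH2 → C:1 H:2
  CH2 → C:1 H:2
  CH2OCH3 → C:2 H:5 O:1
Element totals:
  C: 5
  H: 12
  O: 1
  S: 1
Molecular formula: C5H12OS.
  M = 5(12.011) + 12(1.008) + 15.999 + 32.06
    = 60.055 + 12.096 + 15.999 + 32.060 = 120.210

120.21 g/mol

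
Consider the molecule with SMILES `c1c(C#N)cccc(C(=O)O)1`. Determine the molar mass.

147.13 g/mol

Atom tally by fragment:
  benzene ring core → C:6 H:6
  (− 2 ring H displaced by substituents)
  + CN → C:1 N:1
  + COOH → C:1 H:1 O:2
Element totals:
  C: 8
  H: 5
  N: 1
  O: 2
Molecular formula: C8H5NO2.
  M = 8(12.011) + 5(1.008) + 14.007 + 2(15.999)
    = 96.088 + 5.040 + 14.007 + 31.998 = 147.133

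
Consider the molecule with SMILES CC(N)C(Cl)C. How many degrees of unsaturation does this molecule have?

Atom tally by fragment:
  CH3 → C:1 H:3
  CH(NH2) → C:1 H:3 N:1
  CH(Cl) → C:1 H:1 Cl:1
  CH3 → C:1 H:3
Element totals:
  C: 4
  H: 10
  Cl: 1
  N: 1
Molecular formula: C4H10ClN.
DoU = (2C + 2 + N − H − X) / 2 = (2·4 + 2 + 1 − 10 − 1) / 2 = 0.

0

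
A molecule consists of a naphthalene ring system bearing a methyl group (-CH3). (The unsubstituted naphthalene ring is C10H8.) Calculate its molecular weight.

142.20 g/mol

Atom tally by fragment:
  naphthalene ring system core → C:10 H:8
  (− 1 ring H displaced by substituents)
  + CH3 → C:1 H:3
Element totals:
  C: 11
  H: 10
Molecular formula: C11H10.
  M = 11(12.011) + 10(1.008)
    = 132.121 + 10.080 = 142.201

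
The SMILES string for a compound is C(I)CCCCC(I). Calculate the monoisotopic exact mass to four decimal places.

337.9028

Atom tally by fragment:
  ICH2 → C:1 H:2 I:1
  CH2 → C:1 H:2
  CH2 → C:1 H:2
  CH2 → C:1 H:2
  CH2 → C:1 H:2
  CH2I → C:1 H:2 I:1
Element totals:
  C: 6
  H: 12
  I: 2
Molecular formula: C6H12I2.
  M = 6(12.0) + 12(1.007825) + 2(126.904472)
    = 72.000000 + 12.093900 + 253.808944 = 337.902844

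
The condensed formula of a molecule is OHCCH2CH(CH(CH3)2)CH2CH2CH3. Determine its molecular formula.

C9H18O

Atom tally by fragment:
  OHCCH2 → C:2 H:3 O:1
  CH(CH(CH3)2) → C:4 H:8
  CH2 → C:1 H:2
  CH2 → C:1 H:2
  CH3 → C:1 H:3
Element totals:
  C: 9
  H: 18
  O: 1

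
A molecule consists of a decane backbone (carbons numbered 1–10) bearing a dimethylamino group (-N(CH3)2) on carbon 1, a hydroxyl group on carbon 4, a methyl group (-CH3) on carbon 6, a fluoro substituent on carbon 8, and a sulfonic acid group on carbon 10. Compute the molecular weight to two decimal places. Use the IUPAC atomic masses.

Atom tally by fragment:
  (CH3)2NCH2 → C:3 H:8 N:1
  CH2 → C:1 H:2
  CH2 → C:1 H:2
  CH(OH) → C:1 H:2 O:1
  CH2 → C:1 H:2
  CH(CH3) → C:2 H:4
  CH2 → C:1 H:2
  CH(F) → C:1 H:1 F:1
  CH2 → C:1 H:2
  CH2SO3H → C:1 H:3 S:1 O:3
Element totals:
  C: 13
  H: 28
  F: 1
  N: 1
  O: 4
  S: 1
Molecular formula: C13H28FNO4S.
  M = 13(12.011) + 28(1.008) + 18.998 + 14.007 + 4(15.999) + 32.06
    = 156.143 + 28.224 + 18.998 + 14.007 + 63.996 + 32.060 = 313.428

313.43 g/mol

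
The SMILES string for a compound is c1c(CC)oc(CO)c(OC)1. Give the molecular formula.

C8H12O3

Atom tally by fragment:
  furan ring core → C:4 H:4 O:1
  (− 3 ring H displaced by substituents)
  + C2H5 → C:2 H:5
  + CH2OH → C:1 H:3 O:1
  + OCH3 → C:1 H:3 O:1
Element totals:
  C: 8
  H: 12
  O: 3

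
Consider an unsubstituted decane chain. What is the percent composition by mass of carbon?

Atom tally by fragment:
  CH3 → C:1 H:3
  CH2 → C:1 H:2
  CH2 → C:1 H:2
  CH2 → C:1 H:2
  CH2 → C:1 H:2
  CH2 → C:1 H:2
  CH2 → C:1 H:2
  CH2 → C:1 H:2
  CH2 → C:1 H:2
  CH3 → C:1 H:3
Element totals:
  C: 10
  H: 22
Molecular formula: C10H22.
Molar mass = 142.286 g/mol.
Mass from C: 10 × 12.011 = 120.110 g/mol.
%C = 120.110 / 142.286 × 100 = 84.41%.

84.41%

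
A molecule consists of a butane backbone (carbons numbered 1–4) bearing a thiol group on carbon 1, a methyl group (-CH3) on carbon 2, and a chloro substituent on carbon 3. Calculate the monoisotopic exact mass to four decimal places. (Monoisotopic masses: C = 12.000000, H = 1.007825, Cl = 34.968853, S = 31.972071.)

138.0270

Atom tally by fragment:
  HSCH2 → C:1 H:3 S:1
  CH(CH3) → C:2 H:4
  CH(Cl) → C:1 H:1 Cl:1
  CH3 → C:1 H:3
Element totals:
  C: 5
  H: 11
  Cl: 1
  S: 1
Molecular formula: C5H11ClS.
  M = 5(12.0) + 11(1.007825) + 34.968853 + 31.972071
    = 60.000000 + 11.086075 + 34.968853 + 31.972071 = 138.026999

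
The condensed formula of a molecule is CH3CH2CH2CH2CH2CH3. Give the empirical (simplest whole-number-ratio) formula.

C3H7

Element totals:
  C: 6
  H: 14
Molecular formula: C6H14.
gcd of subscripts = 2; dividing each by 2:
  C: 6/2 = 3
  H: 14/2 = 7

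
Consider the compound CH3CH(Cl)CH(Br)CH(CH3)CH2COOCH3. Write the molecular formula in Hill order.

C8H14BrClO2

Atom tally by fragment:
  CH3 → C:1 H:3
  CH(Cl) → C:1 H:1 Cl:1
  CH(Br) → C:1 H:1 Br:1
  CH(CH3) → C:2 H:4
  CH2COOCH3 → C:3 H:5 O:2
Element totals:
  C: 8
  H: 14
  Br: 1
  Cl: 1
  O: 2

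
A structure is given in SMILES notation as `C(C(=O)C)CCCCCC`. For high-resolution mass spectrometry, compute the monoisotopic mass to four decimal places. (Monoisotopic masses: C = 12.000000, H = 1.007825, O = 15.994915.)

Atom tally by fragment:
  CH3COCH2 → C:3 H:5 O:1
  CH2 → C:1 H:2
  CH2 → C:1 H:2
  CH2 → C:1 H:2
  CH2 → C:1 H:2
  CH2 → C:1 H:2
  CH3 → C:1 H:3
Element totals:
  C: 9
  H: 18
  O: 1
Molecular formula: C9H18O.
  M = 9(12.0) + 18(1.007825) + 15.994915
    = 108.000000 + 18.140850 + 15.994915 = 142.135765

142.1358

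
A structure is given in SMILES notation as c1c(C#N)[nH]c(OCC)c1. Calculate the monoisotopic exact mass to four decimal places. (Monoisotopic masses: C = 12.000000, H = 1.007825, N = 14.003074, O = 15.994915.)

136.0637

Atom tally by fragment:
  pyrrole ring core → C:4 H:5 N:1
  (− 2 ring H displaced by substituents)
  + CN → C:1 N:1
  + OC2H5 → C:2 H:5 O:1
Element totals:
  C: 7
  H: 8
  N: 2
  O: 1
Molecular formula: C7H8N2O.
  M = 7(12.0) + 8(1.007825) + 2(14.003074) + 15.994915
    = 84.000000 + 8.062600 + 28.006148 + 15.994915 = 136.063663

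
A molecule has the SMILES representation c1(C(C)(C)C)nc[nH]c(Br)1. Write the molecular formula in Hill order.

Atom tally by fragment:
  imidazole ring core → C:3 H:4 N:2
  (− 2 ring H displaced by substituents)
  + C(CH3)3 → C:4 H:9
  + Br → Br:1
Element totals:
  C: 7
  H: 11
  Br: 1
  N: 2

C7H11BrN2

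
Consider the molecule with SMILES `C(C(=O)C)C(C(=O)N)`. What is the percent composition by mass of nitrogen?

12.17%

Atom tally by fragment:
  CH3COCH2 → C:3 H:5 O:1
  CH2CONH2 → C:2 H:4 O:1 N:1
Element totals:
  C: 5
  H: 9
  N: 1
  O: 2
Molecular formula: C5H9NO2.
Molar mass = 115.132 g/mol.
Mass from N: 1 × 14.007 = 14.007 g/mol.
%N = 14.007 / 115.132 × 100 = 12.17%.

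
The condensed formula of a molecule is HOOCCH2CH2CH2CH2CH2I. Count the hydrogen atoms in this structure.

11

Atom tally by fragment:
  HOOCCH2 → C:2 H:3 O:2
  CH2 → C:1 H:2
  CH2 → C:1 H:2
  CH2 → C:1 H:2
  CH2I → C:1 H:2 I:1
Element totals:
  C: 6
  H: 11
  I: 1
  O: 2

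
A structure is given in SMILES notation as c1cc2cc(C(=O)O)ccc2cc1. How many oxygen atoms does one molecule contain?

Atom tally by fragment:
  naphthalene ring system core → C:10 H:8
  (− 1 ring H displaced by substituents)
  + COOH → C:1 H:1 O:2
Element totals:
  C: 11
  H: 8
  O: 2

2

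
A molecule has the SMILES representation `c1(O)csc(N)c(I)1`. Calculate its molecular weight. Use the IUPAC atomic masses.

241.05 g/mol

Atom tally by fragment:
  thiophene ring core → C:4 H:4 S:1
  (− 3 ring H displaced by substituents)
  + OH → O:1 H:1
  + NH2 → N:1 H:2
  + I → I:1
Element totals:
  C: 4
  H: 4
  I: 1
  N: 1
  O: 1
  S: 1
Molecular formula: C4H4INOS.
  M = 4(12.011) + 4(1.008) + 126.904 + 14.007 + 15.999 + 32.06
    = 48.044 + 4.032 + 126.904 + 14.007 + 15.999 + 32.060 = 241.046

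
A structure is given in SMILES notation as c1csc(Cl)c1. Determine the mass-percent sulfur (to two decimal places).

27.04%

Atom tally by fragment:
  thiophene ring core → C:4 H:4 S:1
  (− 1 ring H displaced by substituents)
  + Cl → Cl:1
Element totals:
  C: 4
  H: 3
  Cl: 1
  S: 1
Molecular formula: C4H3ClS.
Molar mass = 118.578 g/mol.
Mass from S: 1 × 32.06 = 32.060 g/mol.
%S = 32.060 / 118.578 × 100 = 27.04%.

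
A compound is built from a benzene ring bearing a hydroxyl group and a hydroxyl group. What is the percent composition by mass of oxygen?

Atom tally by fragment:
  benzene ring core → C:6 H:6
  (− 2 ring H displaced by substituents)
  + OH → O:1 H:1
  + OH → O:1 H:1
Element totals:
  C: 6
  H: 6
  O: 2
Molecular formula: C6H6O2.
Molar mass = 110.112 g/mol.
Mass from O: 2 × 15.999 = 31.998 g/mol.
%O = 31.998 / 110.112 × 100 = 29.06%.

29.06%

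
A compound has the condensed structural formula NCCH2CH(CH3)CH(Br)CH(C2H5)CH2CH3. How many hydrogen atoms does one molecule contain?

18

Atom tally by fragment:
  NCCH2 → C:2 H:2 N:1
  CH(CH3) → C:2 H:4
  CH(Br) → C:1 H:1 Br:1
  CH(C2H5) → C:3 H:6
  CH2 → C:1 H:2
  CH3 → C:1 H:3
Element totals:
  C: 10
  H: 18
  Br: 1
  N: 1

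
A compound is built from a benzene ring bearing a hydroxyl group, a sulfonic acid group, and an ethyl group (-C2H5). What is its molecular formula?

Atom tally by fragment:
  benzene ring core → C:6 H:6
  (− 3 ring H displaced by substituents)
  + OH → O:1 H:1
  + SO3H → S:1 O:3 H:1
  + C2H5 → C:2 H:5
Element totals:
  C: 8
  H: 10
  O: 4
  S: 1

C8H10O4S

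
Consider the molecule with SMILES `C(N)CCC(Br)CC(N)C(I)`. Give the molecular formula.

C7H16BrIN2

Atom tally by fragment:
  H2NCH2 → C:1 H:4 N:1
  CH2 → C:1 H:2
  CH2 → C:1 H:2
  CH(Br) → C:1 H:1 Br:1
  CH2 → C:1 H:2
  CH(NH2) → C:1 H:3 N:1
  CH2I → C:1 H:2 I:1
Element totals:
  C: 7
  H: 16
  Br: 1
  I: 1
  N: 2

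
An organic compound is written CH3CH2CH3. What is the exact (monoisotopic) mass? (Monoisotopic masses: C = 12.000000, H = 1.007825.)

Atom tally by fragment:
  CH3 → C:1 H:3
  CH2 → C:1 H:2
  CH3 → C:1 H:3
Element totals:
  C: 3
  H: 8
Molecular formula: C3H8.
  M = 3(12.0) + 8(1.007825)
    = 36.000000 + 8.062600 = 44.062600

44.0626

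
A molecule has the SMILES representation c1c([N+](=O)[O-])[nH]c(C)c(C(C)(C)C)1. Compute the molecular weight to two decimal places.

Atom tally by fragment:
  pyrrole ring core → C:4 H:5 N:1
  (− 3 ring H displaced by substituents)
  + NO2 → N:1 O:2
  + CH3 → C:1 H:3
  + C(CH3)3 → C:4 H:9
Element totals:
  C: 9
  H: 14
  N: 2
  O: 2
Molecular formula: C9H14N2O2.
  M = 9(12.011) + 14(1.008) + 2(14.007) + 2(15.999)
    = 108.099 + 14.112 + 28.014 + 31.998 = 182.223

182.22 g/mol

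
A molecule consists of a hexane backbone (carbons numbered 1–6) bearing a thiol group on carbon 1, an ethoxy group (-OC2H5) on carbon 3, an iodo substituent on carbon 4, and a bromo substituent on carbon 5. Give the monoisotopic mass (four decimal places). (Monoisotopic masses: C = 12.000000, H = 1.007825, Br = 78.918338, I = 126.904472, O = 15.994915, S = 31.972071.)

Atom tally by fragment:
  HSCH2 → C:1 H:3 S:1
  CH2 → C:1 H:2
  CH(OC2H5) → C:3 H:6 O:1
  CH(I) → C:1 H:1 I:1
  CH(Br) → C:1 H:1 Br:1
  CH3 → C:1 H:3
Element totals:
  C: 8
  H: 16
  Br: 1
  I: 1
  O: 1
  S: 1
Molecular formula: C8H16BrIOS.
  M = 8(12.0) + 16(1.007825) + 78.918338 + 126.904472 + 15.994915 + 31.972071
    = 96.000000 + 16.125200 + 78.918338 + 126.904472 + 15.994915 + 31.972071 = 365.914996

365.9150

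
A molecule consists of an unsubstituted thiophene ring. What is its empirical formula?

Atom tally by fragment:
  thiophene ring core → C:4 H:4 S:1
Element totals:
  C: 4
  H: 4
  S: 1
Molecular formula: C4H4S.
gcd of subscripts (4, 4, 1) = 1, so the empirical formula equals the molecular formula.

C4H4S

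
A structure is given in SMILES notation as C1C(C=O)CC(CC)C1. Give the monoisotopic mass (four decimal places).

126.1045

Atom tally by fragment:
  cyclopentane ring core → C:5 H:10
  (− 2 ring H displaced by substituents)
  + CHO → C:1 H:1 O:1
  + C2H5 → C:2 H:5
Element totals:
  C: 8
  H: 14
  O: 1
Molecular formula: C8H14O.
  M = 8(12.0) + 14(1.007825) + 15.994915
    = 96.000000 + 14.109550 + 15.994915 = 126.104465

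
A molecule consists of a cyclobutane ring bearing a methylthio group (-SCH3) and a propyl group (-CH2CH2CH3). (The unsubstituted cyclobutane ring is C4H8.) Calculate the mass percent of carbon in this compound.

Atom tally by fragment:
  cyclobutane ring core → C:4 H:8
  (− 2 ring H displaced by substituents)
  + SCH3 → C:1 H:3 S:1
  + CH2CH2CH3 → C:3 H:7
Element totals:
  C: 8
  H: 16
  S: 1
Molecular formula: C8H16S.
Molar mass = 144.276 g/mol.
Mass from C: 8 × 12.011 = 96.088 g/mol.
%C = 96.088 / 144.276 × 100 = 66.60%.

66.60%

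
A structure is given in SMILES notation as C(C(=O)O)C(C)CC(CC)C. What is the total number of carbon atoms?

Atom tally by fragment:
  HOOCCH2 → C:2 H:3 O:2
  CH(CH3) → C:2 H:4
  CH2 → C:1 H:2
  CH(C2H5) → C:3 H:6
  CH3 → C:1 H:3
Element totals:
  C: 9
  H: 18
  O: 2

9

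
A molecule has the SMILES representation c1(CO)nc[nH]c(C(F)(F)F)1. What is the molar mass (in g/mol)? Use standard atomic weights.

Atom tally by fragment:
  imidazole ring core → C:3 H:4 N:2
  (− 2 ring H displaced by substituents)
  + CH2OH → C:1 H:3 O:1
  + CF3 → C:1 F:3
Element totals:
  C: 5
  H: 5
  F: 3
  N: 2
  O: 1
Molecular formula: C5H5F3N2O.
  M = 5(12.011) + 5(1.008) + 3(18.998) + 2(14.007) + 15.999
    = 60.055 + 5.040 + 56.994 + 28.014 + 15.999 = 166.102

166.10 g/mol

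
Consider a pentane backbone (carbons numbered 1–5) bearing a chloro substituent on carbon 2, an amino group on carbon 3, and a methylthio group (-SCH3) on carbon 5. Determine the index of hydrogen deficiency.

Atom tally by fragment:
  CH3 → C:1 H:3
  CH(Cl) → C:1 H:1 Cl:1
  CH(NH2) → C:1 H:3 N:1
  CH2 → C:1 H:2
  CH2SCH3 → C:2 H:5 S:1
Element totals:
  C: 6
  H: 14
  Cl: 1
  N: 1
  S: 1
Molecular formula: C6H14ClNS.
DoU = (2C + 2 + N − H − X) / 2 = (2·6 + 2 + 1 − 14 − 1) / 2 = 0.

0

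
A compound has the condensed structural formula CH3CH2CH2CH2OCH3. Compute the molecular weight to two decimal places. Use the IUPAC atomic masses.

Atom tally by fragment:
  CH3 → C:1 H:3
  CH2 → C:1 H:2
  CH2 → C:1 H:2
  CH2OCH3 → C:2 H:5 O:1
Element totals:
  C: 5
  H: 12
  O: 1
Molecular formula: C5H12O.
  M = 5(12.011) + 12(1.008) + 15.999
    = 60.055 + 12.096 + 15.999 = 88.150

88.15 g/mol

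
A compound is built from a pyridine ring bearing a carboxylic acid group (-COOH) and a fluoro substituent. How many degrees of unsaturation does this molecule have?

Atom tally by fragment:
  pyridine ring core → C:5 H:5 N:1
  (− 2 ring H displaced by substituents)
  + COOH → C:1 H:1 O:2
  + F → F:1
Element totals:
  C: 6
  H: 4
  F: 1
  N: 1
  O: 2
Molecular formula: C6H4FNO2.
DoU = (2C + 2 + N − H − X) / 2 = (2·6 + 2 + 1 − 4 − 1) / 2 = 5.

5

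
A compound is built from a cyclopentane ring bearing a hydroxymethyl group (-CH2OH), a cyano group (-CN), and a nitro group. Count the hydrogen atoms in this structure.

Atom tally by fragment:
  cyclopentane ring core → C:5 H:10
  (− 3 ring H displaced by substituents)
  + CH2OH → C:1 H:3 O:1
  + CN → C:1 N:1
  + NO2 → N:1 O:2
Element totals:
  C: 7
  H: 10
  N: 2
  O: 3

10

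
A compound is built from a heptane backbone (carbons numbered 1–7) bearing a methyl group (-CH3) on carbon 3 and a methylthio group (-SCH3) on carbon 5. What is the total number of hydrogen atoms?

Atom tally by fragment:
  CH3 → C:1 H:3
  CH2 → C:1 H:2
  CH(CH3) → C:2 H:4
  CH2 → C:1 H:2
  CH(SCH3) → C:2 H:4 S:1
  CH2 → C:1 H:2
  CH3 → C:1 H:3
Element totals:
  C: 9
  H: 20
  S: 1

20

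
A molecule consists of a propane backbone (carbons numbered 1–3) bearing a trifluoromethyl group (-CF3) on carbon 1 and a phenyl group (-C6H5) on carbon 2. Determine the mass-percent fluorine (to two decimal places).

30.29%

Atom tally by fragment:
  F3CCH2 → C:2 H:2 F:3
  CH(C6H5) → C:7 H:6
  CH3 → C:1 H:3
Element totals:
  C: 10
  H: 11
  F: 3
Molecular formula: C10H11F3.
Molar mass = 188.192 g/mol.
Mass from F: 3 × 18.998 = 56.994 g/mol.
%F = 56.994 / 188.192 × 100 = 30.29%.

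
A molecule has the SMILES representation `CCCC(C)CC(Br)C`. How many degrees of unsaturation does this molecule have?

Atom tally by fragment:
  CH3 → C:1 H:3
  CH2 → C:1 H:2
  CH2 → C:1 H:2
  CH(CH3) → C:2 H:4
  CH2 → C:1 H:2
  CH(Br) → C:1 H:1 Br:1
  CH3 → C:1 H:3
Element totals:
  C: 8
  H: 17
  Br: 1
Molecular formula: C8H17Br.
DoU = (2C + 2 + N − H − X) / 2 = (2·8 + 2 + 0 − 17 − 1) / 2 = 0.

0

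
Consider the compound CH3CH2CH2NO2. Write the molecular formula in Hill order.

C3H7NO2

Atom tally by fragment:
  CH3 → C:1 H:3
  CH2 → C:1 H:2
  CH2NO2 → C:1 H:2 N:1 O:2
Element totals:
  C: 3
  H: 7
  N: 1
  O: 2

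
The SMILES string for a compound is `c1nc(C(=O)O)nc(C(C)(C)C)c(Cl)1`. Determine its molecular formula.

Atom tally by fragment:
  pyrimidine ring core → C:4 H:4 N:2
  (− 3 ring H displaced by substituents)
  + COOH → C:1 H:1 O:2
  + C(CH3)3 → C:4 H:9
  + Cl → Cl:1
Element totals:
  C: 9
  H: 11
  Cl: 1
  N: 2
  O: 2

C9H11ClN2O2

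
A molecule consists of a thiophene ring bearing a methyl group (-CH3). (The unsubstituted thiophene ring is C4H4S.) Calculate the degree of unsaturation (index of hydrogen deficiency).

3

Atom tally by fragment:
  thiophene ring core → C:4 H:4 S:1
  (− 1 ring H displaced by substituents)
  + CH3 → C:1 H:3
Element totals:
  C: 5
  H: 6
  S: 1
Molecular formula: C5H6S.
DoU = (2C + 2 + N − H − X) / 2 = (2·5 + 2 + 0 − 6 − 0) / 2 = 3.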